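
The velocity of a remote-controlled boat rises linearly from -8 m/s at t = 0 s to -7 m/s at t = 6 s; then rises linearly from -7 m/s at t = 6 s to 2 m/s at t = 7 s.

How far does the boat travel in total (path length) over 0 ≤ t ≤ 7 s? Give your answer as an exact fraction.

863/18 m

Distance (not displacement) is the total path length: add the absolute areas under v-t.
0–6 s: |½(-8 + -7)(6)| = 45 m
6–7 s: v = 0 at t = 61/9 s; triangle areas 49/18 + 2/9 = 53/18 m
Total distance = 863/18 m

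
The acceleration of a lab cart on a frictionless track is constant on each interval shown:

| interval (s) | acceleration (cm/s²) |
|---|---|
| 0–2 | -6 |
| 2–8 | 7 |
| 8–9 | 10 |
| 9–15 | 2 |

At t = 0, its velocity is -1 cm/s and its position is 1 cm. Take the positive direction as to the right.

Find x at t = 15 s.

On each constant-a segment, Δv = aΔt and Δx = v₀Δt + ½aΔt²; chain segment to segment.
0–2 s: v starts -1 cm/s; Δx = -1·2 + ½·-6·2² = -14 cm; v ends -13 cm/s.
2–8 s: v starts -13 cm/s; Δx = -13·6 + ½·7·6² = 48 cm; v ends 29 cm/s.
8–9 s: v starts 29 cm/s; Δx = 29·1 + ½·10·1² = 34 cm; v ends 39 cm/s.
9–15 s: v starts 39 cm/s; Δx = 39·6 + ½·2·6² = 270 cm; v ends 51 cm/s.
x(15) = 1 + Σ Δx = 339 cm.

339 cm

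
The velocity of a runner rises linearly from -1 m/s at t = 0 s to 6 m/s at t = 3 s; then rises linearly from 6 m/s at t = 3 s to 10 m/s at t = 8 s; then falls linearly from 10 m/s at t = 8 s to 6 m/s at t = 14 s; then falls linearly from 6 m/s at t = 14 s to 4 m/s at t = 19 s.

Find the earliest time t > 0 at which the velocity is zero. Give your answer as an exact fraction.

v changes sign on 0–3 s (from -1 to 6); the graph is linear there, so v = 0 at t = 0 + (1)·(3 − 0)/(6 − -1) = 3/7 s.

t = 3/7 s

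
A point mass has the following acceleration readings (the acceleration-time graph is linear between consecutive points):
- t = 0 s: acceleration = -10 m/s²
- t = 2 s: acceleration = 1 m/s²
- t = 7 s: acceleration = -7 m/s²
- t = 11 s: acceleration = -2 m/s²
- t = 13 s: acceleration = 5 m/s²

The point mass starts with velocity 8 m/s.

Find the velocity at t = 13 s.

Δv equals the area under the a-t graph; then v = v₀ + Δv.
0–2 s: ½(-10 + 1)(2) = -9 m/s
2–7 s: ½(1 + -7)(5) = -15 m/s
7–11 s: ½(-7 + -2)(4) = -18 m/s
11–13 s: ½(-2 + 5)(2) = 3 m/s
Δv = -39 m/s, so v(13) = 8 + (-39) = -31 m/s.

-31 m/s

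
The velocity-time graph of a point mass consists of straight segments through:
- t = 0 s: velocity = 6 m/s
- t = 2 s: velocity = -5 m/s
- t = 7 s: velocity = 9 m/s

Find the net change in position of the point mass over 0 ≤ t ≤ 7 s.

Net displacement equals the area under the velocity-time graph (areas below the axis count negative).
0–2 s: ½(6 + -5)(2) = 1 m
2–7 s: ½(-5 + 9)(5) = 10 m
Net displacement = 11 m

11 m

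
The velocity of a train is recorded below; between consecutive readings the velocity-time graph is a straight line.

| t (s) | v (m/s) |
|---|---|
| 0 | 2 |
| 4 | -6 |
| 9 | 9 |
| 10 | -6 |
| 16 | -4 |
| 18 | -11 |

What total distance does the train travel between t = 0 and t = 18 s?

78.4 m

Total distance travelled is ∫|v| dt — sum the magnitudes of each area piece.
0–4 s: v = 0 at t = 1 s; triangle areas 1 + 9 = 10 m
4–9 s: v = 0 at t = 6 s; triangle areas 6 + 13.5 = 19.5 m
9–10 s: v = 0 at t = 9.6 s; triangle areas 2.7 + 1.2 = 3.9 m
10–16 s: |½(-6 + -4)(6)| = 30 m
16–18 s: |½(-4 + -11)(2)| = 15 m
Total distance = 78.4 m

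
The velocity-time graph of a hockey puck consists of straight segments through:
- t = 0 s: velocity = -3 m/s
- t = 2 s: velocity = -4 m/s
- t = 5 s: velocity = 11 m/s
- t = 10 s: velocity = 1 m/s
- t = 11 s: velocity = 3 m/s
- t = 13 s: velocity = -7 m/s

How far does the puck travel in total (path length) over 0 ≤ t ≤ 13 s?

Distance (not displacement) is the total path length: add the absolute areas under v-t.
0–2 s: |½(-3 + -4)(2)| = 7 m
2–5 s: v = 0 at t = 2.8 s; triangle areas 1.6 + 12.1 = 13.7 m
5–10 s: |½(11 + 1)(5)| = 30 m
10–11 s: |½(1 + 3)(1)| = 2 m
11–13 s: v = 0 at t = 11.6 s; triangle areas 0.9 + 4.9 = 5.8 m
Total distance = 58.5 m

58.5 m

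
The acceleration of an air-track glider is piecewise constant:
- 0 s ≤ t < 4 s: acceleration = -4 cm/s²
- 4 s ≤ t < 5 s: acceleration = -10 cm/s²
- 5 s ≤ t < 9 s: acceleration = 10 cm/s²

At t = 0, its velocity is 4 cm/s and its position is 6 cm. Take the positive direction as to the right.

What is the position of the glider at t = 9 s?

On each constant-a segment, Δv = aΔt and Δx = v₀Δt + ½aΔt²; chain segment to segment.
0–4 s: v starts 4 cm/s; Δx = 4·4 + ½·-4·4² = -16 cm; v ends -12 cm/s.
4–5 s: v starts -12 cm/s; Δx = -12·1 + ½·-10·1² = -17 cm; v ends -22 cm/s.
5–9 s: v starts -22 cm/s; Δx = -22·4 + ½·10·4² = -8 cm; v ends 18 cm/s.
x(9) = 6 + Σ Δx = -35 cm.

-35 cm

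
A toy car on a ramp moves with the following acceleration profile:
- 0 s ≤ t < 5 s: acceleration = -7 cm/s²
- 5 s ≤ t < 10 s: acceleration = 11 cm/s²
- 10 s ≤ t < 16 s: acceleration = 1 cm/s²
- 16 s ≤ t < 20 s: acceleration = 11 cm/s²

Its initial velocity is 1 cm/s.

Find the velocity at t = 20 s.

Δv equals the area under the a-t graph; then v = v₀ + Δv.
0–5 s: -7 × 5 = -35 cm/s
5–10 s: 11 × 5 = 55 cm/s
10–16 s: 1 × 6 = 6 cm/s
16–20 s: 11 × 4 = 44 cm/s
Δv = 70 cm/s, so v(20) = 1 + (70) = 71 cm/s.

71 cm/s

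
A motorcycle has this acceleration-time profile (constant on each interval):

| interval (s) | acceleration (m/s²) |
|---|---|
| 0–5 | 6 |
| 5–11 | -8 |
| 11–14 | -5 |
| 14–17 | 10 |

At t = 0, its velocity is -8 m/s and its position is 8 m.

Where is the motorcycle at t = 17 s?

On each constant-a segment, Δv = aΔt and Δx = v₀Δt + ½aΔt²; chain segment to segment.
0–5 s: v starts -8 m/s; Δx = -8·5 + ½·6·5² = 35 m; v ends 22 m/s.
5–11 s: v starts 22 m/s; Δx = 22·6 + ½·-8·6² = -12 m; v ends -26 m/s.
11–14 s: v starts -26 m/s; Δx = -26·3 + ½·-5·3² = -100.5 m; v ends -41 m/s.
14–17 s: v starts -41 m/s; Δx = -41·3 + ½·10·3² = -78 m; v ends -11 m/s.
x(17) = 8 + Σ Δx = -147.5 m.

-147.5 m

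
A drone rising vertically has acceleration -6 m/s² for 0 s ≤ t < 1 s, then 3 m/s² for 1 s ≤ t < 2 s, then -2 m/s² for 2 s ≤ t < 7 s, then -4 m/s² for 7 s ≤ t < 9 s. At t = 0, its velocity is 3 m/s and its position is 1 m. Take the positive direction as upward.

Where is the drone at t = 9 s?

-53.5 m

On each constant-a segment, Δv = aΔt and Δx = v₀Δt + ½aΔt²; chain segment to segment.
0–1 s: v starts 3 m/s; Δx = 3·1 + ½·-6·1² = 0 m; v ends -3 m/s.
1–2 s: v starts -3 m/s; Δx = -3·1 + ½·3·1² = -1.5 m; v ends 0 m/s.
2–7 s: v starts 0 m/s; Δx = 0·5 + ½·-2·5² = -25 m; v ends -10 m/s.
7–9 s: v starts -10 m/s; Δx = -10·2 + ½·-4·2² = -28 m; v ends -18 m/s.
x(9) = 1 + Σ Δx = -53.5 m.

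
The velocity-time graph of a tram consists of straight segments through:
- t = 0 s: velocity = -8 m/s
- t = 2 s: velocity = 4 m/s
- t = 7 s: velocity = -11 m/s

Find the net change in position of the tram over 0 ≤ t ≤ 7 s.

Net displacement equals the area under the velocity-time graph (areas below the axis count negative).
0–2 s: ½(-8 + 4)(2) = -4 m
2–7 s: ½(4 + -11)(5) = -17.5 m
Net displacement = -21.5 m

-21.5 m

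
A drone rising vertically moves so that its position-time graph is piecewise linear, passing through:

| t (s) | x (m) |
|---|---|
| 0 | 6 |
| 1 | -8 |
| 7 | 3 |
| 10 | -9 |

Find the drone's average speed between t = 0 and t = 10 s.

Average speed = (total path length)/(elapsed time); on a piecewise-linear x-t graph the path length is Σ|Δx|.
0–1 s: |Δx| = |-8 − 6| = 14 m
1–7 s: |Δx| = |3 − -8| = 11 m
7–10 s: |Δx| = |-9 − 3| = 12 m
Total path = 37 m; average speed = 37/10 = 3.7 m/s.

3.7 m/s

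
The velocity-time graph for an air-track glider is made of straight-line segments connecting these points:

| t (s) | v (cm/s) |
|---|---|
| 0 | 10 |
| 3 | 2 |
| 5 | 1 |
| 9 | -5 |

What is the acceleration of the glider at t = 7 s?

Acceleration is the slope of the v-t graph on 5–9 s: (-5 − 1)/(9 − 5) = -1.5 cm/s².

-1.5 cm/s²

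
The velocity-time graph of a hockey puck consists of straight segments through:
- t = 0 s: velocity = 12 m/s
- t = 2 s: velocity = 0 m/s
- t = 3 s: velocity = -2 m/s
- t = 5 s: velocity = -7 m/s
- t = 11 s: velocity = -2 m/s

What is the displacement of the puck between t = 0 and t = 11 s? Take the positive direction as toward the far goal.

Displacement is the signed area under the v-t curve.
0–2 s: ½(12 + 0)(2) = 12 m
2–3 s: ½(0 + -2)(1) = -1 m
3–5 s: ½(-2 + -7)(2) = -9 m
5–11 s: ½(-7 + -2)(6) = -27 m
Net displacement = -25 m

-25 m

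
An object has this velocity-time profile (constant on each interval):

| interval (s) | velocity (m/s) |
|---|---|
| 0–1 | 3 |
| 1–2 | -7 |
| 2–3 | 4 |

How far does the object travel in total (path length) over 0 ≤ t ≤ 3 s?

Distance (not displacement) is the total path length: add the absolute areas under v-t.
0–1 s: |3| × 1 = 3 m
1–2 s: |-7| × 1 = 7 m
2–3 s: |4| × 1 = 4 m
Total distance = 14 m

14 m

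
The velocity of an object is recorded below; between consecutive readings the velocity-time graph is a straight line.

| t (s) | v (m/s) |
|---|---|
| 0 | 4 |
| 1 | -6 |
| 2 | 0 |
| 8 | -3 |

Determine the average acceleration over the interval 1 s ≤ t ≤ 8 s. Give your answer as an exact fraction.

Average acceleration = Δv/Δt = (-3 − -6)/(8 − 1) = 3/7 m/s².

3/7 m/s²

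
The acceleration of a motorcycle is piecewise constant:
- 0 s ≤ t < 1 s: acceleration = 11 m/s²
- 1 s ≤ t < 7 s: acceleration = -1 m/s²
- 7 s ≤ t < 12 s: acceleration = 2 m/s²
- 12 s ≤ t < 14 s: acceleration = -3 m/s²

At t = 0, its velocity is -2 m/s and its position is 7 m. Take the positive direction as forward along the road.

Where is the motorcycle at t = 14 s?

106.5 m

On each constant-a segment, Δv = aΔt and Δx = v₀Δt + ½aΔt²; chain segment to segment.
0–1 s: v starts -2 m/s; Δx = -2·1 + ½·11·1² = 3.5 m; v ends 9 m/s.
1–7 s: v starts 9 m/s; Δx = 9·6 + ½·-1·6² = 36 m; v ends 3 m/s.
7–12 s: v starts 3 m/s; Δx = 3·5 + ½·2·5² = 40 m; v ends 13 m/s.
12–14 s: v starts 13 m/s; Δx = 13·2 + ½·-3·2² = 20 m; v ends 7 m/s.
x(14) = 7 + Σ Δx = 106.5 m.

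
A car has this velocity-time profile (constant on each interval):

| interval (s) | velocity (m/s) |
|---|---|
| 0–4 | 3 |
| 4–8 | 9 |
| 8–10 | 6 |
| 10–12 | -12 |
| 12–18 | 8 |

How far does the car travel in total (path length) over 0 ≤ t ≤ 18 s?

Distance (not displacement) is the total path length: add the absolute areas under v-t.
0–4 s: |3| × 4 = 12 m
4–8 s: |9| × 4 = 36 m
8–10 s: |6| × 2 = 12 m
10–12 s: |-12| × 2 = 24 m
12–18 s: |8| × 6 = 48 m
Total distance = 132 m

132 m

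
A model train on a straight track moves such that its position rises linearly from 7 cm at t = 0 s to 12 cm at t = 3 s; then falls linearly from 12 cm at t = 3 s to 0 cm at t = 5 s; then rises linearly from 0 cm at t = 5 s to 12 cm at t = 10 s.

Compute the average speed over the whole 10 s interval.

Average speed = (total path length)/(elapsed time); on a piecewise-linear x-t graph the path length is Σ|Δx|.
0–3 s: |Δx| = |12 − 7| = 5 cm
3–5 s: |Δx| = |0 − 12| = 12 cm
5–10 s: |Δx| = |12 − 0| = 12 cm
Total path = 29 cm; average speed = 29/10 = 2.9 cm/s.

2.9 cm/s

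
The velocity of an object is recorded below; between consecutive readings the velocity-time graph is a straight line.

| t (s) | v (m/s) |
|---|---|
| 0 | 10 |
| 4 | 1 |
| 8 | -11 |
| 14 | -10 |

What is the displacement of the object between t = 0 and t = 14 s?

-61 m

Displacement is the signed area under the v-t curve.
0–4 s: ½(10 + 1)(4) = 22 m
4–8 s: ½(1 + -11)(4) = -20 m
8–14 s: ½(-11 + -10)(6) = -63 m
Net displacement = -61 m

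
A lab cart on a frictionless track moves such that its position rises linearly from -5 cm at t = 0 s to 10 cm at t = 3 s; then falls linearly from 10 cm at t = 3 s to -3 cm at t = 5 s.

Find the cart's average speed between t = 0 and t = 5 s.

Average speed = (total path length)/(elapsed time); on a piecewise-linear x-t graph the path length is Σ|Δx|.
0–3 s: |Δx| = |10 − -5| = 15 cm
3–5 s: |Δx| = |-3 − 10| = 13 cm
Total path = 28 cm; average speed = 28/5 = 5.6 cm/s.

5.6 cm/s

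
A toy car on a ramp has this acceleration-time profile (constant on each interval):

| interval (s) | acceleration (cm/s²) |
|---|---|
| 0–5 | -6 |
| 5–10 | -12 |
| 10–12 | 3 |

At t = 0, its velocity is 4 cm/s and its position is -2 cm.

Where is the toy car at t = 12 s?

On each constant-a segment, Δv = aΔt and Δx = v₀Δt + ½aΔt²; chain segment to segment.
0–5 s: v starts 4 cm/s; Δx = 4·5 + ½·-6·5² = -55 cm; v ends -26 cm/s.
5–10 s: v starts -26 cm/s; Δx = -26·5 + ½·-12·5² = -280 cm; v ends -86 cm/s.
10–12 s: v starts -86 cm/s; Δx = -86·2 + ½·3·2² = -166 cm; v ends -80 cm/s.
x(12) = -2 + Σ Δx = -503 cm.

-503 cm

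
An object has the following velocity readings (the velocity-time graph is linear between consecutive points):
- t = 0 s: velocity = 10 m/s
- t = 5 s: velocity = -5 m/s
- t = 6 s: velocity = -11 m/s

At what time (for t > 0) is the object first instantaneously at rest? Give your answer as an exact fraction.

v changes sign on 0–5 s (from 10 to -5); the graph is linear there, so v = 0 at t = 0 + (-10)·(5 − 0)/(-5 − 10) = 10/3 s.

t = 10/3 s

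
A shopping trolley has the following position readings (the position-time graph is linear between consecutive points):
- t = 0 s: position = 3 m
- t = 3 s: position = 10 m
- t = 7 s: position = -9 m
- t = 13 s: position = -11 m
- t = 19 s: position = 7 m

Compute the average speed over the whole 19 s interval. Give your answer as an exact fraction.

Average speed = (total path length)/(elapsed time); on a piecewise-linear x-t graph the path length is Σ|Δx|.
0–3 s: |Δx| = |10 − 3| = 7 m
3–7 s: |Δx| = |-9 − 10| = 19 m
7–13 s: |Δx| = |-11 − -9| = 2 m
13–19 s: |Δx| = |7 − -11| = 18 m
Total path = 46 m; average speed = 46/19 = 46/19 m/s.

46/19 m/s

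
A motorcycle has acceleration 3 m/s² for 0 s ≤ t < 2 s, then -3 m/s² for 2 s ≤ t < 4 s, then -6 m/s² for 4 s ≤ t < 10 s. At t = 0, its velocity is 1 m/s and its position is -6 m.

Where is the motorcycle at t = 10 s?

-92 m

On each constant-a segment, Δv = aΔt and Δx = v₀Δt + ½aΔt²; chain segment to segment.
0–2 s: v starts 1 m/s; Δx = 1·2 + ½·3·2² = 8 m; v ends 7 m/s.
2–4 s: v starts 7 m/s; Δx = 7·2 + ½·-3·2² = 8 m; v ends 1 m/s.
4–10 s: v starts 1 m/s; Δx = 1·6 + ½·-6·6² = -102 m; v ends -35 m/s.
x(10) = -6 + Σ Δx = -92 m.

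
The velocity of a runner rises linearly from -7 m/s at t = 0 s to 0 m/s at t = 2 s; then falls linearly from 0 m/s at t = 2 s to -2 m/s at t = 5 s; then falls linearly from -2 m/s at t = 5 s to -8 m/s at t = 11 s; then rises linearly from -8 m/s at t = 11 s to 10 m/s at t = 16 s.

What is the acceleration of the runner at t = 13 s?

Acceleration is the slope of the v-t graph on 11–16 s: (10 − -8)/(16 − 11) = 3.6 m/s².

3.6 m/s²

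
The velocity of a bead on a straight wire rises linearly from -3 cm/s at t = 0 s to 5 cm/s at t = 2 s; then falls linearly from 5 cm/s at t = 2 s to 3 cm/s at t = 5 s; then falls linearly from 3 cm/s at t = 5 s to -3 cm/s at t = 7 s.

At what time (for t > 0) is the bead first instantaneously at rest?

v changes sign on 0–2 s (from -3 to 5); the graph is linear there, so v = 0 at t = 0 + (3)·(2 − 0)/(5 − -3) = 0.75 s.

t = 0.75 s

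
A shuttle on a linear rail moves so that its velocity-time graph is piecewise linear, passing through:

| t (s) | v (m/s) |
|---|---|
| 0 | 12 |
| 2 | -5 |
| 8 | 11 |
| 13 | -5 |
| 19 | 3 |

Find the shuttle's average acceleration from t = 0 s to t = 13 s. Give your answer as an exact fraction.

-17/13 m/s²

Average acceleration = Δv/Δt = (-5 − 12)/(13 − 0) = -17/13 m/s².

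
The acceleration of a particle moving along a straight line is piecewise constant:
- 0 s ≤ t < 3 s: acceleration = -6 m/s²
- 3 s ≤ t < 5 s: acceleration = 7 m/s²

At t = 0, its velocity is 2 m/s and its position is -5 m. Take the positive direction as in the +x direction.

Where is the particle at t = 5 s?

On each constant-a segment, Δv = aΔt and Δx = v₀Δt + ½aΔt²; chain segment to segment.
0–3 s: v starts 2 m/s; Δx = 2·3 + ½·-6·3² = -21 m; v ends -16 m/s.
3–5 s: v starts -16 m/s; Δx = -16·2 + ½·7·2² = -18 m; v ends -2 m/s.
x(5) = -5 + Σ Δx = -44 m.

-44 m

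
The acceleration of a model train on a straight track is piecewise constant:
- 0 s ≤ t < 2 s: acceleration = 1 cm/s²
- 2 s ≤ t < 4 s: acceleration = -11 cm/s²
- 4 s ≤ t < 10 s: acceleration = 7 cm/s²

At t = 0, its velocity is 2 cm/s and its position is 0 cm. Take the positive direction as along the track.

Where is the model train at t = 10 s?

10 cm

On each constant-a segment, Δv = aΔt and Δx = v₀Δt + ½aΔt²; chain segment to segment.
0–2 s: v starts 2 cm/s; Δx = 2·2 + ½·1·2² = 6 cm; v ends 4 cm/s.
2–4 s: v starts 4 cm/s; Δx = 4·2 + ½·-11·2² = -14 cm; v ends -18 cm/s.
4–10 s: v starts -18 cm/s; Δx = -18·6 + ½·7·6² = 18 cm; v ends 24 cm/s.
x(10) = 0 + Σ Δx = 10 cm.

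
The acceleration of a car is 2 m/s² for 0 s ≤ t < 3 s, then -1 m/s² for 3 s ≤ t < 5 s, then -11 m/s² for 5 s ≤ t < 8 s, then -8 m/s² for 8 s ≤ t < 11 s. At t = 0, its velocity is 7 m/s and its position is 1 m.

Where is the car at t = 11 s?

-63.5 m

On each constant-a segment, Δv = aΔt and Δx = v₀Δt + ½aΔt²; chain segment to segment.
0–3 s: v starts 7 m/s; Δx = 7·3 + ½·2·3² = 30 m; v ends 13 m/s.
3–5 s: v starts 13 m/s; Δx = 13·2 + ½·-1·2² = 24 m; v ends 11 m/s.
5–8 s: v starts 11 m/s; Δx = 11·3 + ½·-11·3² = -16.5 m; v ends -22 m/s.
8–11 s: v starts -22 m/s; Δx = -22·3 + ½·-8·3² = -102 m; v ends -46 m/s.
x(11) = 1 + Σ Δx = -63.5 m.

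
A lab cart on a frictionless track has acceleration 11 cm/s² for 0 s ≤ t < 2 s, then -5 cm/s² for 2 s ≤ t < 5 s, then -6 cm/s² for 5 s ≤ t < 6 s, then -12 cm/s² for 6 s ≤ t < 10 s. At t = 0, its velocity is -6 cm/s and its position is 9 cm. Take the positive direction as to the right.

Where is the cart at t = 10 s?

-73.5 cm

On each constant-a segment, Δv = aΔt and Δx = v₀Δt + ½aΔt²; chain segment to segment.
0–2 s: v starts -6 cm/s; Δx = -6·2 + ½·11·2² = 10 cm; v ends 16 cm/s.
2–5 s: v starts 16 cm/s; Δx = 16·3 + ½·-5·3² = 25.5 cm; v ends 1 cm/s.
5–6 s: v starts 1 cm/s; Δx = 1·1 + ½·-6·1² = -2 cm; v ends -5 cm/s.
6–10 s: v starts -5 cm/s; Δx = -5·4 + ½·-12·4² = -116 cm; v ends -53 cm/s.
x(10) = 9 + Σ Δx = -73.5 cm.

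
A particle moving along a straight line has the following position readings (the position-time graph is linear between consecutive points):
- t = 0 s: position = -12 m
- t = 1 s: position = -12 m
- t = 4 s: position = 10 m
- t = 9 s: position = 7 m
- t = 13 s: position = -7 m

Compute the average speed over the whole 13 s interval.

Average speed = (total path length)/(elapsed time); on a piecewise-linear x-t graph the path length is Σ|Δx|.
0–1 s: |Δx| = |-12 − -12| = 0 m
1–4 s: |Δx| = |10 − -12| = 22 m
4–9 s: |Δx| = |7 − 10| = 3 m
9–13 s: |Δx| = |-7 − 7| = 14 m
Total path = 39 m; average speed = 39/13 = 3 m/s.

3 m/s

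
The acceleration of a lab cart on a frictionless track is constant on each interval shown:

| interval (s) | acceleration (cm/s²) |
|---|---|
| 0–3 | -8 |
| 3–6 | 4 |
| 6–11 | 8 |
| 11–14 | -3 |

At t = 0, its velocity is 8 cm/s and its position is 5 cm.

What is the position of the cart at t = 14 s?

137.5 cm

On each constant-a segment, Δv = aΔt and Δx = v₀Δt + ½aΔt²; chain segment to segment.
0–3 s: v starts 8 cm/s; Δx = 8·3 + ½·-8·3² = -12 cm; v ends -16 cm/s.
3–6 s: v starts -16 cm/s; Δx = -16·3 + ½·4·3² = -30 cm; v ends -4 cm/s.
6–11 s: v starts -4 cm/s; Δx = -4·5 + ½·8·5² = 80 cm; v ends 36 cm/s.
11–14 s: v starts 36 cm/s; Δx = 36·3 + ½·-3·3² = 94.5 cm; v ends 27 cm/s.
x(14) = 5 + Σ Δx = 137.5 cm.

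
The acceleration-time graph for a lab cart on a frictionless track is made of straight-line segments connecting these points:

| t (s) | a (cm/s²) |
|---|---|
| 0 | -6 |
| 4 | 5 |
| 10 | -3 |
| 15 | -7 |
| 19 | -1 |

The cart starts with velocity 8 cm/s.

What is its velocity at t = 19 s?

-29 cm/s

Δv equals the area under the a-t graph; then v = v₀ + Δv.
0–4 s: ½(-6 + 5)(4) = -2 cm/s
4–10 s: ½(5 + -3)(6) = 6 cm/s
10–15 s: ½(-3 + -7)(5) = -25 cm/s
15–19 s: ½(-7 + -1)(4) = -16 cm/s
Δv = -37 cm/s, so v(19) = 8 + (-37) = -29 cm/s.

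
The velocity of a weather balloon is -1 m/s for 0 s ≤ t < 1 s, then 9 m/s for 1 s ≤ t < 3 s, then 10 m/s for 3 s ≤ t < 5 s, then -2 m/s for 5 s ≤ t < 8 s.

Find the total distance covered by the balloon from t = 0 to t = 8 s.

45 m

Distance (not displacement) is the total path length: add the absolute areas under v-t.
0–1 s: |-1| × 1 = 1 m
1–3 s: |9| × 2 = 18 m
3–5 s: |10| × 2 = 20 m
5–8 s: |-2| × 3 = 6 m
Total distance = 45 m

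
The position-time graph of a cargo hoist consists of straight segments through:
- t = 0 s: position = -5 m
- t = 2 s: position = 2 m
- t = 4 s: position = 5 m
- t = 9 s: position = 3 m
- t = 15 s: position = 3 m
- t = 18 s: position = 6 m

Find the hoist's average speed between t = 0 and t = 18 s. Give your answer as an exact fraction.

5/6 m/s

Average speed = (total path length)/(elapsed time); on a piecewise-linear x-t graph the path length is Σ|Δx|.
0–2 s: |Δx| = |2 − -5| = 7 m
2–4 s: |Δx| = |5 − 2| = 3 m
4–9 s: |Δx| = |3 − 5| = 2 m
9–15 s: |Δx| = |3 − 3| = 0 m
15–18 s: |Δx| = |6 − 3| = 3 m
Total path = 15 m; average speed = 15/18 = 5/6 m/s.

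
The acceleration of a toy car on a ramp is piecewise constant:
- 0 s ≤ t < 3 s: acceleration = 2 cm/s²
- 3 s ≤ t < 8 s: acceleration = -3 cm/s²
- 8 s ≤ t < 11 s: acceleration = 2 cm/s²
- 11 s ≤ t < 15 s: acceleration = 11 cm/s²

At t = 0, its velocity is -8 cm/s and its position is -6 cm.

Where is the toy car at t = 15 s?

On each constant-a segment, Δv = aΔt and Δx = v₀Δt + ½aΔt²; chain segment to segment.
0–3 s: v starts -8 cm/s; Δx = -8·3 + ½·2·3² = -15 cm; v ends -2 cm/s.
3–8 s: v starts -2 cm/s; Δx = -2·5 + ½·-3·5² = -47.5 cm; v ends -17 cm/s.
8–11 s: v starts -17 cm/s; Δx = -17·3 + ½·2·3² = -42 cm; v ends -11 cm/s.
11–15 s: v starts -11 cm/s; Δx = -11·4 + ½·11·4² = 44 cm; v ends 33 cm/s.
x(15) = -6 + Σ Δx = -66.5 cm.

-66.5 cm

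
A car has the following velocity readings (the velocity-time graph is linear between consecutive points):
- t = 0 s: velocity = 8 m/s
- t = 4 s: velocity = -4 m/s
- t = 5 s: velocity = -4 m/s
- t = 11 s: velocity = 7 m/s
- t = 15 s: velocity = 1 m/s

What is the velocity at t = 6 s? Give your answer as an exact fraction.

-13/6 m/s

On 5–11 s the graph is linear from -4 to 7 m/s: v(6) = -4 + (7 − -4)·(6 − 5)/(11 − 5) = -13/6 m/s.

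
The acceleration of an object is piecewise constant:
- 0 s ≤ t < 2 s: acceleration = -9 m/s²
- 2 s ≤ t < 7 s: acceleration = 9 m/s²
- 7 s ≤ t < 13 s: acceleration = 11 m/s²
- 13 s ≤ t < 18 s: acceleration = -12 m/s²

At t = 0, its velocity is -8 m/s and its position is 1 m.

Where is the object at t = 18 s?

536.5 m

On each constant-a segment, Δv = aΔt and Δx = v₀Δt + ½aΔt²; chain segment to segment.
0–2 s: v starts -8 m/s; Δx = -8·2 + ½·-9·2² = -34 m; v ends -26 m/s.
2–7 s: v starts -26 m/s; Δx = -26·5 + ½·9·5² = -17.5 m; v ends 19 m/s.
7–13 s: v starts 19 m/s; Δx = 19·6 + ½·11·6² = 312 m; v ends 85 m/s.
13–18 s: v starts 85 m/s; Δx = 85·5 + ½·-12·5² = 275 m; v ends 25 m/s.
x(18) = 1 + Σ Δx = 536.5 m.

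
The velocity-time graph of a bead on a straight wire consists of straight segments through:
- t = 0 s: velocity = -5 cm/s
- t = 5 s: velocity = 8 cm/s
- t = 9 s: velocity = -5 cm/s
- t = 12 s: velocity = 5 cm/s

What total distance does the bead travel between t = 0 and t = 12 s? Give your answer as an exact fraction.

Distance (not displacement) is the total path length: add the absolute areas under v-t.
0–5 s: v = 0 at t = 25/13 s; triangle areas 125/26 + 160/13 = 445/26 cm
5–9 s: v = 0 at t = 97/13 s; triangle areas 128/13 + 50/13 = 178/13 cm
9–12 s: v = 0 at t = 10.5 s; triangle areas 3.75 + 3.75 = 7.5 cm
Total distance = 498/13 cm

498/13 cm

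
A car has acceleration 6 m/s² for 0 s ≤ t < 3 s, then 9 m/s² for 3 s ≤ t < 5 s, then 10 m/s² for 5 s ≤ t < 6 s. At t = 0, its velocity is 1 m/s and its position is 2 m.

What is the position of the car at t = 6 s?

130 m

On each constant-a segment, Δv = aΔt and Δx = v₀Δt + ½aΔt²; chain segment to segment.
0–3 s: v starts 1 m/s; Δx = 1·3 + ½·6·3² = 30 m; v ends 19 m/s.
3–5 s: v starts 19 m/s; Δx = 19·2 + ½·9·2² = 56 m; v ends 37 m/s.
5–6 s: v starts 37 m/s; Δx = 37·1 + ½·10·1² = 42 m; v ends 47 m/s.
x(6) = 2 + Σ Δx = 130 m.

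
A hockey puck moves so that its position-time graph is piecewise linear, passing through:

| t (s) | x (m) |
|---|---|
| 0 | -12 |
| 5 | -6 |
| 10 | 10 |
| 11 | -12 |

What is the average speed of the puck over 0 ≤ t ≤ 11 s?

4 m/s

Average speed = (total path length)/(elapsed time); on a piecewise-linear x-t graph the path length is Σ|Δx|.
0–5 s: |Δx| = |-6 − -12| = 6 m
5–10 s: |Δx| = |10 − -6| = 16 m
10–11 s: |Δx| = |-12 − 10| = 22 m
Total path = 44 m; average speed = 44/11 = 4 m/s.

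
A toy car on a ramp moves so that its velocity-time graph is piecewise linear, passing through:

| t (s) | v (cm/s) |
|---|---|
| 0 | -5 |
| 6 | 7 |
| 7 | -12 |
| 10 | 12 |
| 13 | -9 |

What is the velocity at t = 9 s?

On 7–10 s the graph is linear from -12 to 12 cm/s: v(9) = -12 + (12 − -12)·(9 − 7)/(10 − 7) = 4 cm/s.

4 cm/s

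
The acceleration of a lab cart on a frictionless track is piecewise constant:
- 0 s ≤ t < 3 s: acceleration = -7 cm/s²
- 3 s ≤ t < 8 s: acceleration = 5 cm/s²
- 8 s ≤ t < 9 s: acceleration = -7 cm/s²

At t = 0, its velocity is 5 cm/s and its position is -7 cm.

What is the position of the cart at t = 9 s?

-35.5 cm

On each constant-a segment, Δv = aΔt and Δx = v₀Δt + ½aΔt²; chain segment to segment.
0–3 s: v starts 5 cm/s; Δx = 5·3 + ½·-7·3² = -16.5 cm; v ends -16 cm/s.
3–8 s: v starts -16 cm/s; Δx = -16·5 + ½·5·5² = -17.5 cm; v ends 9 cm/s.
8–9 s: v starts 9 cm/s; Δx = 9·1 + ½·-7·1² = 5.5 cm; v ends 2 cm/s.
x(9) = -7 + Σ Δx = -35.5 cm.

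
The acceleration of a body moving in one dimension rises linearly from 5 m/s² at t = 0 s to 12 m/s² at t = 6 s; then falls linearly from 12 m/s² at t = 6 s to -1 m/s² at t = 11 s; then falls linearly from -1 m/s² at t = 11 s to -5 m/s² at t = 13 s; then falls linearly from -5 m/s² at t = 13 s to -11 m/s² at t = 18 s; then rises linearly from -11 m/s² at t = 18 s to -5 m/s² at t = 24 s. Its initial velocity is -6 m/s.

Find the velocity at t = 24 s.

-21.5 m/s

Δv equals the area under the a-t graph; then v = v₀ + Δv.
0–6 s: ½(5 + 12)(6) = 51 m/s
6–11 s: ½(12 + -1)(5) = 27.5 m/s
11–13 s: ½(-1 + -5)(2) = -6 m/s
13–18 s: ½(-5 + -11)(5) = -40 m/s
18–24 s: ½(-11 + -5)(6) = -48 m/s
Δv = -15.5 m/s, so v(24) = -6 + (-15.5) = -21.5 m/s.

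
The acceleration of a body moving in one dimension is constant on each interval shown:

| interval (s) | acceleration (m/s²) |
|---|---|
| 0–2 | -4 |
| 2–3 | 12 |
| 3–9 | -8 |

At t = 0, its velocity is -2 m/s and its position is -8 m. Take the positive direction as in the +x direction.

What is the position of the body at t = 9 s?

-156 m

On each constant-a segment, Δv = aΔt and Δx = v₀Δt + ½aΔt²; chain segment to segment.
0–2 s: v starts -2 m/s; Δx = -2·2 + ½·-4·2² = -12 m; v ends -10 m/s.
2–3 s: v starts -10 m/s; Δx = -10·1 + ½·12·1² = -4 m; v ends 2 m/s.
3–9 s: v starts 2 m/s; Δx = 2·6 + ½·-8·6² = -132 m; v ends -46 m/s.
x(9) = -8 + Σ Δx = -156 m.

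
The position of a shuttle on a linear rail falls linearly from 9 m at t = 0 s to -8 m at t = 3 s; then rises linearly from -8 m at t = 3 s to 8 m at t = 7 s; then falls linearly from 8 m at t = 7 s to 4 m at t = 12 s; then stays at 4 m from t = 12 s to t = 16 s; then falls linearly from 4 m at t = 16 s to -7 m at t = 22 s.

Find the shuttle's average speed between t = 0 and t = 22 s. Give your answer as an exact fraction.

Average speed = (total path length)/(elapsed time); on a piecewise-linear x-t graph the path length is Σ|Δx|.
0–3 s: |Δx| = |-8 − 9| = 17 m
3–7 s: |Δx| = |8 − -8| = 16 m
7–12 s: |Δx| = |4 − 8| = 4 m
12–16 s: |Δx| = |4 − 4| = 0 m
16–22 s: |Δx| = |-7 − 4| = 11 m
Total path = 48 m; average speed = 48/22 = 24/11 m/s.

24/11 m/s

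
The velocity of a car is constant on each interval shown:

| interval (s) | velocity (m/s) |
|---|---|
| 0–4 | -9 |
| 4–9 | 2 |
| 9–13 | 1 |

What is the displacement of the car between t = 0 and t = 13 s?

-22 m

Net displacement equals the area under the velocity-time graph (areas below the axis count negative).
0–4 s: -9 × 4 = -36 m
4–9 s: 2 × 5 = 10 m
9–13 s: 1 × 4 = 4 m
Net displacement = -22 m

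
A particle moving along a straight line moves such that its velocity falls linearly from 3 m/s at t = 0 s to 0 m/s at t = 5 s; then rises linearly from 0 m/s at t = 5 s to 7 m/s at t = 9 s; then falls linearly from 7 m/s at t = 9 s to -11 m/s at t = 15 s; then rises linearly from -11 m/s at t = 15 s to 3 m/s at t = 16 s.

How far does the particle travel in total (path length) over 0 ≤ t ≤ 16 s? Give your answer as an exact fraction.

Distance (not displacement) is the total path length: add the absolute areas under v-t.
0–5 s: |½(3 + 0)(5)| = 7.5 m
5–9 s: |½(0 + 7)(4)| = 14 m
9–15 s: v = 0 at t = 34/3 s; triangle areas 49/6 + 121/6 = 85/3 m
15–16 s: v = 0 at t = 221/14 s; triangle areas 121/28 + 9/28 = 65/14 m
Total distance = 1144/21 m

1144/21 m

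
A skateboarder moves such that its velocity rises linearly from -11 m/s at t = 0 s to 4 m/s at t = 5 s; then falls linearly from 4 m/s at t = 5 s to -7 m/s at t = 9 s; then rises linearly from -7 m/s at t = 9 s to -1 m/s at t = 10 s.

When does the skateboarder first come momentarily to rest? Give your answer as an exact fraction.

t = 11/3 s

v changes sign on 0–5 s (from -11 to 4); the graph is linear there, so v = 0 at t = 0 + (11)·(5 − 0)/(4 − -11) = 11/3 s.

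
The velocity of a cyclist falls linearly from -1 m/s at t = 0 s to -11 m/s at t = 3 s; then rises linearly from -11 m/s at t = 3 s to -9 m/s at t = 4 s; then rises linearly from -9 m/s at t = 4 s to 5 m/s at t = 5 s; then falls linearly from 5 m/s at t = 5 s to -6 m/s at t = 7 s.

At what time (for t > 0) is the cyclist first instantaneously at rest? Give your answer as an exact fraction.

v changes sign on 4–5 s (from -9 to 5); the graph is linear there, so v = 0 at t = 4 + (9)·(5 − 4)/(5 − -9) = 65/14 s.

t = 65/14 s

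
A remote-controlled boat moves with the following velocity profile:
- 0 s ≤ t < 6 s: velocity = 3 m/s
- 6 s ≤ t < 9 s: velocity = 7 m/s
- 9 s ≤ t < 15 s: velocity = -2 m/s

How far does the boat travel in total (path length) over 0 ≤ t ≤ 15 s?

Total distance travelled is ∫|v| dt — sum the magnitudes of each area piece.
0–6 s: |3| × 6 = 18 m
6–9 s: |7| × 3 = 21 m
9–15 s: |-2| × 6 = 12 m
Total distance = 51 m

51 m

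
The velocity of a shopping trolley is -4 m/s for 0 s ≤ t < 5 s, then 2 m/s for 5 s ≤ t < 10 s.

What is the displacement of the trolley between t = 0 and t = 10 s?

Displacement is the signed area under the v-t curve.
0–5 s: -4 × 5 = -20 m
5–10 s: 2 × 5 = 10 m
Net displacement = -10 m

-10 m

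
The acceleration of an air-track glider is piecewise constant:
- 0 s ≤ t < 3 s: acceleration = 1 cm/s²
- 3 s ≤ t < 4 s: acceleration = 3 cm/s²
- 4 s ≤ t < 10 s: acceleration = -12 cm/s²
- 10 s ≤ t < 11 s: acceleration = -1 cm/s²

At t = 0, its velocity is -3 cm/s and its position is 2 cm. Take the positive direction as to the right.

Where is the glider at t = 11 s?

-268.5 cm

On each constant-a segment, Δv = aΔt and Δx = v₀Δt + ½aΔt²; chain segment to segment.
0–3 s: v starts -3 cm/s; Δx = -3·3 + ½·1·3² = -4.5 cm; v ends 0 cm/s.
3–4 s: v starts 0 cm/s; Δx = 0·1 + ½·3·1² = 1.5 cm; v ends 3 cm/s.
4–10 s: v starts 3 cm/s; Δx = 3·6 + ½·-12·6² = -198 cm; v ends -69 cm/s.
10–11 s: v starts -69 cm/s; Δx = -69·1 + ½·-1·1² = -69.5 cm; v ends -70 cm/s.
x(11) = 2 + Σ Δx = -268.5 cm.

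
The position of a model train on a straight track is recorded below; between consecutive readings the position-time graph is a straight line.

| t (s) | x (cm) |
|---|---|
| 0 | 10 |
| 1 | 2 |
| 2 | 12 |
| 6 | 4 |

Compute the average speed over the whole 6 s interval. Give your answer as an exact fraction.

Average speed = (total path length)/(elapsed time); on a piecewise-linear x-t graph the path length is Σ|Δx|.
0–1 s: |Δx| = |2 − 10| = 8 cm
1–2 s: |Δx| = |12 − 2| = 10 cm
2–6 s: |Δx| = |4 − 12| = 8 cm
Total path = 26 cm; average speed = 26/6 = 13/3 cm/s.

13/3 cm/s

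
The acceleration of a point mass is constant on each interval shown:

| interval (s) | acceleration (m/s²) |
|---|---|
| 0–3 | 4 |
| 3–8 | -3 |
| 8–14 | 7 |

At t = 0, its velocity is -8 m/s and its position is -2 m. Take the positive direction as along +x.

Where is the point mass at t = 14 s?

34.5 m

On each constant-a segment, Δv = aΔt and Δx = v₀Δt + ½aΔt²; chain segment to segment.
0–3 s: v starts -8 m/s; Δx = -8·3 + ½·4·3² = -6 m; v ends 4 m/s.
3–8 s: v starts 4 m/s; Δx = 4·5 + ½·-3·5² = -17.5 m; v ends -11 m/s.
8–14 s: v starts -11 m/s; Δx = -11·6 + ½·7·6² = 60 m; v ends 31 m/s.
x(14) = -2 + Σ Δx = 34.5 m.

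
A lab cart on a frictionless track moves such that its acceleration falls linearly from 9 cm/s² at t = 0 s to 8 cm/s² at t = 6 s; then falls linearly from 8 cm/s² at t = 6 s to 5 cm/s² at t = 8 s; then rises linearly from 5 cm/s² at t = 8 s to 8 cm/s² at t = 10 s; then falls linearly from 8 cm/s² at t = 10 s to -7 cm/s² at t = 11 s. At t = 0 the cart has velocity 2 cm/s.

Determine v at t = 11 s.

79.5 cm/s

Δv equals the area under the a-t graph; then v = v₀ + Δv.
0–6 s: ½(9 + 8)(6) = 51 cm/s
6–8 s: ½(8 + 5)(2) = 13 cm/s
8–10 s: ½(5 + 8)(2) = 13 cm/s
10–11 s: ½(8 + -7)(1) = 0.5 cm/s
Δv = 77.5 cm/s, so v(11) = 2 + (77.5) = 79.5 cm/s.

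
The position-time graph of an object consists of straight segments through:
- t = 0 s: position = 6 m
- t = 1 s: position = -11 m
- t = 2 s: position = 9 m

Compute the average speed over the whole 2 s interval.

18.5 m/s

Average speed = (total path length)/(elapsed time); on a piecewise-linear x-t graph the path length is Σ|Δx|.
0–1 s: |Δx| = |-11 − 6| = 17 m
1–2 s: |Δx| = |9 − -11| = 20 m
Total path = 37 m; average speed = 37/2 = 18.5 m/s.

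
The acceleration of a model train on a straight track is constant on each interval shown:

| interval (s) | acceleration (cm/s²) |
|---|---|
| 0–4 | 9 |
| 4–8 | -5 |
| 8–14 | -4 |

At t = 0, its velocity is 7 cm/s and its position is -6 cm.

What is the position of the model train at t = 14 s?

On each constant-a segment, Δv = aΔt and Δx = v₀Δt + ½aΔt²; chain segment to segment.
0–4 s: v starts 7 cm/s; Δx = 7·4 + ½·9·4² = 100 cm; v ends 43 cm/s.
4–8 s: v starts 43 cm/s; Δx = 43·4 + ½·-5·4² = 132 cm; v ends 23 cm/s.
8–14 s: v starts 23 cm/s; Δx = 23·6 + ½·-4·6² = 66 cm; v ends -1 cm/s.
x(14) = -6 + Σ Δx = 292 cm.

292 cm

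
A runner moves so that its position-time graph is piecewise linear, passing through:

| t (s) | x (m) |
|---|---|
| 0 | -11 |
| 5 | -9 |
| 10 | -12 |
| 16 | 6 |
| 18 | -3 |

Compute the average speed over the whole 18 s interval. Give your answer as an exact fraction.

Average speed = (total path length)/(elapsed time); on a piecewise-linear x-t graph the path length is Σ|Δx|.
0–5 s: |Δx| = |-9 − -11| = 2 m
5–10 s: |Δx| = |-12 − -9| = 3 m
10–16 s: |Δx| = |6 − -12| = 18 m
16–18 s: |Δx| = |-3 − 6| = 9 m
Total path = 32 m; average speed = 32/18 = 16/9 m/s.

16/9 m/s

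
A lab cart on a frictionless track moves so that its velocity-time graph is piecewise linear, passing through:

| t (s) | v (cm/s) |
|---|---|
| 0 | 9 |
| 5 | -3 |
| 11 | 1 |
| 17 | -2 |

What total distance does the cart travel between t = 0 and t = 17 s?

31.25 cm

Distance (not displacement) is the total path length: add the absolute areas under v-t.
0–5 s: v = 0 at t = 3.75 s; triangle areas 16.875 + 1.875 = 18.75 cm
5–11 s: v = 0 at t = 9.5 s; triangle areas 6.75 + 0.75 = 7.5 cm
11–17 s: v = 0 at t = 13 s; triangle areas 1 + 4 = 5 cm
Total distance = 31.25 cm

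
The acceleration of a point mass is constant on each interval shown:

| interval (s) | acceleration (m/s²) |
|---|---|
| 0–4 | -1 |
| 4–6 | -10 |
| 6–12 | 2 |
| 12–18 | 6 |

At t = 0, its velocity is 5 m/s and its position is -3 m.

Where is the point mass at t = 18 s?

-21 m

On each constant-a segment, Δv = aΔt and Δx = v₀Δt + ½aΔt²; chain segment to segment.
0–4 s: v starts 5 m/s; Δx = 5·4 + ½·-1·4² = 12 m; v ends 1 m/s.
4–6 s: v starts 1 m/s; Δx = 1·2 + ½·-10·2² = -18 m; v ends -19 m/s.
6–12 s: v starts -19 m/s; Δx = -19·6 + ½·2·6² = -78 m; v ends -7 m/s.
12–18 s: v starts -7 m/s; Δx = -7·6 + ½·6·6² = 66 m; v ends 29 m/s.
x(18) = -3 + Σ Δx = -21 m.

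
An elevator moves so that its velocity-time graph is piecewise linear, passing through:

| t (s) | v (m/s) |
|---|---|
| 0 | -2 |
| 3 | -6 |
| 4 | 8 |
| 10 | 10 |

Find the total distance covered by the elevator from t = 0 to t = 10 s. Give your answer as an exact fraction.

487/7 m

Distance (not displacement) is the total path length: add the absolute areas under v-t.
0–3 s: |½(-2 + -6)(3)| = 12 m
3–4 s: v = 0 at t = 24/7 s; triangle areas 9/7 + 16/7 = 25/7 m
4–10 s: |½(8 + 10)(6)| = 54 m
Total distance = 487/7 m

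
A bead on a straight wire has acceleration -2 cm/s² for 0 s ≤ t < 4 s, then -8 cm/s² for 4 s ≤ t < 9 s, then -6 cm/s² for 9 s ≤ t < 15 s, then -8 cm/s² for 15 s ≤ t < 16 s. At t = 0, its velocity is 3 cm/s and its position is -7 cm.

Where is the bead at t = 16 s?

On each constant-a segment, Δv = aΔt and Δx = v₀Δt + ½aΔt²; chain segment to segment.
0–4 s: v starts 3 cm/s; Δx = 3·4 + ½·-2·4² = -4 cm; v ends -5 cm/s.
4–9 s: v starts -5 cm/s; Δx = -5·5 + ½·-8·5² = -125 cm; v ends -45 cm/s.
9–15 s: v starts -45 cm/s; Δx = -45·6 + ½·-6·6² = -378 cm; v ends -81 cm/s.
15–16 s: v starts -81 cm/s; Δx = -81·1 + ½·-8·1² = -85 cm; v ends -89 cm/s.
x(16) = -7 + Σ Δx = -599 cm.

-599 cm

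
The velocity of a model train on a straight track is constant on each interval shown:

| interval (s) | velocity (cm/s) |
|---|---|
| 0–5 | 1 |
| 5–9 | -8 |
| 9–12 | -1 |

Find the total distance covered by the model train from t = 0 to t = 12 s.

40 cm

Distance (not displacement) is the total path length: add the absolute areas under v-t.
0–5 s: |1| × 5 = 5 cm
5–9 s: |-8| × 4 = 32 cm
9–12 s: |-1| × 3 = 3 cm
Total distance = 40 cm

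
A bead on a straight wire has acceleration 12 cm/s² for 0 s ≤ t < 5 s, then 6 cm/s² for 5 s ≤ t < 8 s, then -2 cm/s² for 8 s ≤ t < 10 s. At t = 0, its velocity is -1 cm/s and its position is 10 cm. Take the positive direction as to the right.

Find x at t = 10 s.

509 cm

On each constant-a segment, Δv = aΔt and Δx = v₀Δt + ½aΔt²; chain segment to segment.
0–5 s: v starts -1 cm/s; Δx = -1·5 + ½·12·5² = 145 cm; v ends 59 cm/s.
5–8 s: v starts 59 cm/s; Δx = 59·3 + ½·6·3² = 204 cm; v ends 77 cm/s.
8–10 s: v starts 77 cm/s; Δx = 77·2 + ½·-2·2² = 150 cm; v ends 73 cm/s.
x(10) = 10 + Σ Δx = 509 cm.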